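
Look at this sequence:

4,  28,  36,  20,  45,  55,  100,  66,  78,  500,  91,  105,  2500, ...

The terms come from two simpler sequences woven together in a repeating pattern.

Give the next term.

120

The slot pattern repeats as ABB (period 3), so there are 2 interleaved tracks.
Track A is 4, 20, 100, 500, 2500, which is multiplying by 5 each time.
Track B is 28, 36, 45, 55, 66, 78, 91, 105, which is triangular numbers starting at T_7.
Position 14 → track B, term 9 = 120.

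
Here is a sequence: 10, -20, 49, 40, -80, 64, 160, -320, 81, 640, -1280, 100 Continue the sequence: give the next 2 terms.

2560, -5120

Positions follow the repeating pattern AAB; grouping by letter gives 2 tracks.
Stream A = 10, -20, 40, -80, 160, -320, 640, -1280: multiplying by -2 each time.
Stream B = 49, 64, 81, 100: perfect squares starting at 7².
The 13th slot belongs to stream A; its 9th term is 2560.
Term 14 comes from stream A (its 10th entry): -5120.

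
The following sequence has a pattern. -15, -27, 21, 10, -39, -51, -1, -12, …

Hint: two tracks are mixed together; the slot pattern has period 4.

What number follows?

-63

Positions follow the repeating pattern AABB; grouping by letter gives 2 tracks.
Track A: -15, -27, -39, -51 (arithmetic, step −12).
Track B: 21, 10, -1, -12 (subtracting 11 each time).
Position 9 → track A, term 5 = -63.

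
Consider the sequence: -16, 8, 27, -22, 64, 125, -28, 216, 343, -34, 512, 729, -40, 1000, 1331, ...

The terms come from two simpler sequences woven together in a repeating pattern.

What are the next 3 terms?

The slot pattern repeats as ABB (period 3), so there are 2 interleaved tracks.
Stream A: -16, -22, -28, -34, -40 (arithmetic with common difference −6).
Stream B: 8, 27, 64, 125, 216, 343, 512, 729, 1000, 1331 (perfect cubes starting at 2³).
Position 16 → stream A, term 6 = -46.
Position 17 → stream B, term 11 = 1728.
Position 18 → stream B, term 12 = 2197.

-46, 1728, 2197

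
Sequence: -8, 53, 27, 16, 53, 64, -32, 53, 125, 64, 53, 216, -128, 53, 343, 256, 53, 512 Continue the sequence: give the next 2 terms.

Split by position mod 3 into 3 tracks.
Subsequence A: -8, 16, -32, 64, -128, 256 (geometric, ×-2 each step).
Subsequence B: 53, 53, 53, 53, 53, 53 (the constant sequence 53).
Subsequence C: 27, 64, 125, 216, 343, 512 (consecutive cubes n³ from n = 3).
The 19th slot belongs to subsequence A; its 7th term is -512.
The 20th slot belongs to subsequence B; its 7th term is 53.

-512, 53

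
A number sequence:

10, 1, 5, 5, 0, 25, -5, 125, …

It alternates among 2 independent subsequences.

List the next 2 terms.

The terms cycle through 2 interleaved subsequences.
Subsequence A: 10, 5, 0, -5. Linear: a_n = 15 − 5·n.
Subsequence B: 1, 5, 25, 125. Powers of 5.
Term 9 comes from subsequence A (its 5th entry): -10.
Term 10 comes from subsequence B (its 5th entry): 625.

-10, 625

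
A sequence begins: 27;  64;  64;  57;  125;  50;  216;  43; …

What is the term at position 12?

29

Split by position mod 2 into 2 tracks.
Subsequence A = 27, 64, 125, 216: the cubes 3³, 4³, 5³, ….
Subsequence B = 64, 57, 50, 43: linear: a_n = 71 − 7·n.
Term 12 comes from subsequence B (its 6th entry): 29.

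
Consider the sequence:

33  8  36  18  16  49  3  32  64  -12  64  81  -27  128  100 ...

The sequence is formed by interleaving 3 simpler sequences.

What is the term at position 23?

Read the sequence 3 terms at a time; column i is its own pattern.
Track A = 33, 18, 3, -12, -27: linear: a_n = 48 − 15·n.
Track B = 8, 16, 32, 64, 128: powers of 2.
Track C = 36, 49, 64, 81, 100: consecutive squares n² from n = 6.
Position 23 falls in track B as its term 8, giving 1024.

1024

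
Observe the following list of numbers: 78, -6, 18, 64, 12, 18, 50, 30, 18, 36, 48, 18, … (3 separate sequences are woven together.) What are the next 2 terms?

22, 66

Split by position mod 3 into 3 tracks.
Track A: 78, 64, 50, 36 (subtracting 14 each time).
Track B: -6, 12, 30, 48 (adding 18 each time).
Track C: 18, 18, 18, 18 (constant 18).
Term 13 comes from track A (its 5th entry): 22.
Position 14 → track B, term 5 = 66.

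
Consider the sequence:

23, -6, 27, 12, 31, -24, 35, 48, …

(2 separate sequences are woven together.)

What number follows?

39

Taking every 2nd term gives 2 separate tracks.
Subsequence A: 23, 27, 31, 35 — linear: a_n = 19 + 4·n.
Subsequence B: -6, 12, -24, 48 — geometric with ratio -2.
Term 9 comes from subsequence A (its 5th entry): 39.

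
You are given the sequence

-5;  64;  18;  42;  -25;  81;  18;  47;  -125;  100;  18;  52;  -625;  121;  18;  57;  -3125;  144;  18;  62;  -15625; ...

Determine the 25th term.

Split by position mod 4 into 4 tracks.
Subsequence A is -5, -25, -125, -625, -3125, -15625, which is geometric, ×5 each step.
Subsequence B is 64, 81, 100, 121, 144, which is consecutive squares n² from n = 8.
Subsequence C is 18, 18, 18, 18, 18, which is always 18.
Subsequence D is 42, 47, 52, 57, 62, which is arithmetic, step +5.
Term 25 comes from subsequence A (its 7th entry): -78125.

-78125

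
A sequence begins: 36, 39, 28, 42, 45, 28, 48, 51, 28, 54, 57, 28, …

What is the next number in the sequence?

Positions follow the repeating pattern AAB; grouping by letter gives 2 tracks.
Stream A is 36, 39, 42, 45, 48, 51, 54, 57, which is adding 3 each time.
Stream B is 28, 28, 28, 28, which is always 28.
Position 13 falls in stream A as its term 9, giving 60.

60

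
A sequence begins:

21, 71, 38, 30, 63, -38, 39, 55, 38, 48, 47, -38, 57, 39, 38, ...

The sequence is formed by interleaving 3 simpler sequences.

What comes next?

66

Read the sequence 3 terms at a time; column i is its own pattern.
Subsequence A is 21, 30, 39, 48, 57, which is arithmetic with common difference +9.
Subsequence B is 71, 63, 55, 47, 39, which is arithmetic with common difference −8.
Subsequence C is 38, -38, 38, -38, 38, which is oscillating between 38 and -38.
Position 16 falls in subsequence A as its term 6, giving 66.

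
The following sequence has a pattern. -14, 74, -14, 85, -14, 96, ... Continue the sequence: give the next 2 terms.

-14, 107

Odd-indexed and even-indexed terms follow separate rules.
Subsequence A: -14, -14, -14. The constant sequence -14.
Subsequence B: 74, 85, 96. Adding 11 each time.
The 7th slot belongs to subsequence A; its 4th term is -14.
Position 8 → subsequence B, term 4 = 107.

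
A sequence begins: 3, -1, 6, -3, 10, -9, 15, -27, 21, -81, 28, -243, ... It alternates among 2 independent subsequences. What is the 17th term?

55

Taking every 2nd term gives 2 separate tracks.
Stream A is 3, 6, 10, 15, 21, 28, which is triangular numbers starting at T_2.
Stream B is -1, -3, -9, -27, -81, -243, which is geometric with ratio 3.
Term 17 comes from stream A (its 9th entry): 55.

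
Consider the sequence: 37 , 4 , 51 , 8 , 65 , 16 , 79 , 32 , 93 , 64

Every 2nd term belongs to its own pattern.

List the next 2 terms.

Split by position mod 2 into 2 tracks.
Stream A: 37, 51, 65, 79, 93 (linear: a_n = 23 + 14·n).
Stream B: 4, 8, 16, 32, 64 (geometric, ×2 each step).
The 11th slot belongs to stream A; its 6th term is 107.
Position 12 falls in stream B as its term 6, giving 128.

107, 128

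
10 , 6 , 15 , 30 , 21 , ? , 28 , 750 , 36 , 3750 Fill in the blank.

150

Taking every 2nd term gives 2 separate tracks.
Subsequence A: 10, 15, 21, 28, 36 (triangular numbers starting at T_4).
Subsequence B: 6, 30, ?, 750, 3750 (multiplying by 5 each time).
Subsequence B's pattern makes the blank 150.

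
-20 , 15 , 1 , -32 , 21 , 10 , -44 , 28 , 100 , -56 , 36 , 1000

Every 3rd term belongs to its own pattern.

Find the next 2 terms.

-68, 45

Split by position mod 3: positions 1, 4, 7, … form one track, and each other residue class forms its own.
Track A = -20, -32, -44, -56: arithmetic with common difference −12.
Track B = 15, 21, 28, 36: the triangular numbers T_5, T_6, ….
Track C = 1, 10, 100, 1000: multiplying by 10 each time.
Term 13 comes from track A (its 5th entry): -68.
Term 14 comes from track B (its 5th entry): 45.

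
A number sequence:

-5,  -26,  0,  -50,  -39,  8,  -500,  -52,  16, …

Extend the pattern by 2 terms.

Taking every 3rd term gives 3 separate tracks.
Stream A: -5, -50, -500 (a geometric progression (common ratio 10)).
Stream B: -26, -39, -52 (arithmetic, step −13).
Stream C: 0, 8, 16 (arithmetic with common difference +8).
Position 10 → stream A, term 4 = -5000.
Position 11 falls in stream B as its term 4, giving -65.

-5000, -65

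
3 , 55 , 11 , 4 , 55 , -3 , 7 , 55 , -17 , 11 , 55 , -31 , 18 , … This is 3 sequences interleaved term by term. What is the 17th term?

55

Split by position mod 3: positions 1, 4, 7, … form one track, and each other residue class forms its own.
Track A: 3, 4, 7, 11, 18. Fibonacci-style (each term is the sum of the two before it).
Track B: 55, 55, 55, 55. Constant 55.
Track C: 11, -3, -17, -31. Arithmetic, step −14.
The 17th slot belongs to track B; its 6th term is 55.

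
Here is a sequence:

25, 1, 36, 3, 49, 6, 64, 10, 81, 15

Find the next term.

100

Taking every 2nd term gives 2 separate tracks.
Subsequence A is 25, 36, 49, 64, 81, which is consecutive squares n² from n = 5.
Subsequence B is 1, 3, 6, 10, 15, which is triangular numbers starting at T_1.
Term 11 comes from subsequence A (its 6th entry): 100.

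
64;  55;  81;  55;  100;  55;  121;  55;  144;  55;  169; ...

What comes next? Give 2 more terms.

The terms cycle through 2 interleaved subsequences.
Stream A: 64, 81, 100, 121, 144, 169 (consecutive squares n² from n = 8).
Stream B: 55, 55, 55, 55, 55 (constant 55).
Position 12 falls in stream B as its term 6, giving 55.
Position 13 falls in stream A as its term 7, giving 196.

55, 196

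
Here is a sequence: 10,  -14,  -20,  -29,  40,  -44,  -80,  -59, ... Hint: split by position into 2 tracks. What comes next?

160

The terms cycle through 2 interleaved subsequences.
Stream A: 10, -20, 40, -80 — a geometric progression (common ratio -2).
Stream B: -14, -29, -44, -59 — linear: a_n = 1 − 15·n.
The 9th slot belongs to stream A; its 5th term is 160.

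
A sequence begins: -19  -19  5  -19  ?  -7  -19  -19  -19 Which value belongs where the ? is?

The slot pattern repeats as AAB (period 3), so there are 2 interleaved tracks.
Track A: -19, -19, -19, ?, -19, -19. Always -19.
Track B: 5, -7, -19. Arithmetic with common difference −12.
Filling track A at index 4 by its rule yields -19.

-19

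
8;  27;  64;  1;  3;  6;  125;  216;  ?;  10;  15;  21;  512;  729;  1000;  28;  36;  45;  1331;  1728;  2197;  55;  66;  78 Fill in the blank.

Reading positions in blocks of 6 reveals the pattern AAABBB — 2 tracks woven together.
Subsequence A: 8, 27, 64, 125, 216, ?, 512, 729, 1000, 1331, 1728, 2197 — perfect cubes starting at 2³.
Subsequence B: 1, 3, 6, 10, 15, 21, 28, 36, 45, 55, 66, 78 — triangular numbers starting at T_1.
So the missing entry in subsequence A is 343.

343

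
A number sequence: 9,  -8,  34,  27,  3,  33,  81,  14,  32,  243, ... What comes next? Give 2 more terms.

The terms cycle through 3 interleaved subsequences.
Track A is 9, 27, 81, 243, which is multiplying by 3 each time.
Track B is -8, 3, 14, which is adding 11 each time.
Track C is 34, 33, 32, which is arithmetic with common difference −1.
Position 11 falls in track B as its term 4, giving 25.
Position 12 → track C, term 4 = 31.

25, 31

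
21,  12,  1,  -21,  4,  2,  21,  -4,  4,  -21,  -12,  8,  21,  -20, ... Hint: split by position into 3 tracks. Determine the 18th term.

32

Read the sequence 3 terms at a time; column i is its own pattern.
Track A = 21, -21, 21, -21, 21: the oscillation 21·(−1)^(n+1).
Track B = 12, 4, -4, -12, -20: arithmetic, step −8.
Track C = 1, 2, 4, 8: successive powers of 2.
Term 18 comes from track C (its 6th entry): 32.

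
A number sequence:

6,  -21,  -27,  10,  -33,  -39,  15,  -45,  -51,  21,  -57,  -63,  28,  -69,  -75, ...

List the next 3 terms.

Positions follow the repeating pattern ABB; grouping by letter gives 2 tracks.
Subsequence A is 6, 10, 15, 21, 28, which is the triangular numbers T_3, T_4, ….
Subsequence B is -21, -27, -33, -39, -45, -51, -57, -63, -69, -75, which is arithmetic with common difference −6.
The 16th slot belongs to subsequence A; its 6th term is 36.
The 17th slot belongs to subsequence B; its 11th term is -81.
The 18th slot belongs to subsequence B; its 12th term is -87.

36, -81, -87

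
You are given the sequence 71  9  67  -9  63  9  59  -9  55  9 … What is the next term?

Split by position mod 2 into 2 tracks.
Stream A is 71, 67, 63, 59, 55, which is arithmetic with common difference −4.
Stream B is 9, -9, 9, -9, 9, which is the oscillation 9·(−1)^(n+1).
Position 11 falls in stream A as its term 6, giving 51.

51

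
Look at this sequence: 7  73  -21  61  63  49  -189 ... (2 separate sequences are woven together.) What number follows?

37

Taking every 2nd term gives 2 separate tracks.
Subsequence A is 7, -21, 63, -189, which is a geometric progression (common ratio -3).
Subsequence B is 73, 61, 49, which is linear: a_n = 85 − 12·n.
Position 8 → subsequence B, term 4 = 37.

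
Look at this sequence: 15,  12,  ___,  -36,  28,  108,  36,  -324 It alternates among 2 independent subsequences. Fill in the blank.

21

Taking every 2nd term gives 2 separate tracks.
Track A = 15, ?, 28, 36: the triangular numbers T_5, T_6, ….
Track B = 12, -36, 108, -324: a geometric progression (common ratio -3).
The gap is track A's term 2; the rule gives 21.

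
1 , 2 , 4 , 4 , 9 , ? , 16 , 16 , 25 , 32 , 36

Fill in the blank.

8

Odd-indexed and even-indexed terms follow separate rules.
Track A = 1, 4, 9, 16, 25, 36: the squares 1², 2², 3², ….
Track B = 2, 4, ?, 16, 32: powers 2^1, 2^2, 2^3, ….
So the missing entry in track B is 8.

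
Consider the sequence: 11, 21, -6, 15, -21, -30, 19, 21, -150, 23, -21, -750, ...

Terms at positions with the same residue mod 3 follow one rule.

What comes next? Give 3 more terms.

Read the sequence 3 terms at a time; column i is its own pattern.
Track A: 11, 15, 19, 23. Arithmetic with common difference +4.
Track B: 21, -21, 21, -21. The oscillation 21·(−1)^(n+1).
Track C: -6, -30, -150, -750. A geometric progression (common ratio 5).
Term 13 comes from track A (its 5th entry): 27.
Position 14 → track B, term 5 = 21.
The 15th slot belongs to track C; its 5th term is -3750.

27, 21, -3750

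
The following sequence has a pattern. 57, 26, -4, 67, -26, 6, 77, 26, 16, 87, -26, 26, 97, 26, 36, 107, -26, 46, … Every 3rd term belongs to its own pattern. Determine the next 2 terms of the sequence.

Read the sequence 3 terms at a time; column i is its own pattern.
Track A: 57, 67, 77, 87, 97, 107 (adding 10 each time).
Track B: 26, -26, 26, -26, 26, -26 (oscillating between 26 and -26).
Track C: -4, 6, 16, 26, 36, 46 (arithmetic, step +10).
Position 19 → track A, term 7 = 117.
The 20th slot belongs to track B; its 7th term is 26.

117, 26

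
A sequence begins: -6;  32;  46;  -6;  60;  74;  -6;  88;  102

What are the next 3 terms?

-6, 116, 130

The slot pattern repeats as ABB (period 3), so there are 2 interleaved tracks.
Subsequence A: -6, -6, -6 (the constant sequence -6).
Subsequence B: 32, 46, 60, 74, 88, 102 (linear: a_n = 18 + 14·n).
Position 10 → subsequence A, term 4 = -6.
Position 11 → subsequence B, term 7 = 116.
Position 12 → subsequence B, term 8 = 130.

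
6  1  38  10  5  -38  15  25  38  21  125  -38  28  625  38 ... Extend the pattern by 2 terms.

36, 3125

Taking every 3rd term gives 3 separate tracks.
Track A = 6, 10, 15, 21, 28: triangular numbers starting at T_3.
Track B = 1, 5, 25, 125, 625: successive powers of 5.
Track C = 38, -38, 38, -38, 38: the oscillation 38·(−1)^(n+1).
Position 16 falls in track A as its term 6, giving 36.
The 17th slot belongs to track B; its 6th term is 3125.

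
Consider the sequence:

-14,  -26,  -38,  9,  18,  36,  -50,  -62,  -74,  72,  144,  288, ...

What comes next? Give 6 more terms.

-86, -98, -110, 576, 1152, 2304

Reading positions in blocks of 6 reveals the pattern AAABBB — 2 tracks woven together.
Track A: -14, -26, -38, -50, -62, -74 (arithmetic with common difference −12).
Track B: 9, 18, 36, 72, 144, 288 (a geometric progression (common ratio 2)).
Term 13 comes from track A (its 7th entry): -86.
The 14th slot belongs to track A; its 8th term is -98.
The 15th slot belongs to track A; its 9th term is -110.
The 16th slot belongs to track B; its 7th term is 576.
Term 17 comes from track B (its 8th entry): 1152.
The 18th slot belongs to track B; its 9th term is 2304.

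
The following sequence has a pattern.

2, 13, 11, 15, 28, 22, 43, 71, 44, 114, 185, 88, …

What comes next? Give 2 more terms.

Reading positions in blocks of 3 reveals the pattern AAB — 2 tracks woven together.
Track A: 2, 13, 15, 28, 43, 71, 114, 185. Each term equals the sum of the previous two.
Track B: 11, 22, 44, 88. A geometric progression (common ratio 2).
Term 13 comes from track A (its 9th entry): 299.
Position 14 → track A, term 10 = 484.

299, 484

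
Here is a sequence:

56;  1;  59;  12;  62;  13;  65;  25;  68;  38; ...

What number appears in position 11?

71

The terms cycle through 2 interleaved subsequences.
Stream A: 56, 59, 62, 65, 68. Linear: a_n = 53 + 3·n.
Stream B: 1, 12, 13, 25, 38. Each term equals the sum of the previous two.
Position 11 falls in stream A as its term 6, giving 71.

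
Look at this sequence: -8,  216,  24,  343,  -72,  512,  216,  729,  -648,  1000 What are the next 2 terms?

Positions 1, 3, 5, … form one subsequence and positions 2, 4, 6, … form another.
Subsequence A: -8, 24, -72, 216, -648 — multiplying by -3 each time.
Subsequence B: 216, 343, 512, 729, 1000 — perfect cubes starting at 6³.
The 11th slot belongs to subsequence A; its 6th term is 1944.
Position 12 falls in subsequence B as its term 6, giving 1331.

1944, 1331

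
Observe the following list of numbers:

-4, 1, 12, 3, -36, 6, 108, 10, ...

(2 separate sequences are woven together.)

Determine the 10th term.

15

Split by position mod 2 into 2 tracks.
Track A: -4, 12, -36, 108 — multiplying by -3 each time.
Track B: 1, 3, 6, 10 — the triangular numbers T_1, T_2, ….
Position 10 → track B, term 5 = 15.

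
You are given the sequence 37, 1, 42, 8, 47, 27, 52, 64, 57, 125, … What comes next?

Positions 1, 3, 5, … form one subsequence and positions 2, 4, 6, … form another.
Track A: 37, 42, 47, 52, 57 — adding 5 each time.
Track B: 1, 8, 27, 64, 125 — consecutive cubes n³ from n = 1.
The 11th slot belongs to track A; its 6th term is 62.

62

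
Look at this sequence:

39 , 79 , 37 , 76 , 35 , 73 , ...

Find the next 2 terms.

Taking every 2nd term gives 2 separate tracks.
Track A: 39, 37, 35 (arithmetic, step −2).
Track B: 79, 76, 73 (subtracting 3 each time).
Position 7 falls in track A as its term 4, giving 33.
The 8th slot belongs to track B; its 4th term is 70.

33, 70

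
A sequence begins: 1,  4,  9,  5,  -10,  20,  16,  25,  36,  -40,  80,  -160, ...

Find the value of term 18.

Reading positions in blocks of 6 reveals the pattern AAABBB — 2 tracks woven together.
Subsequence A: 1, 4, 9, 16, 25, 36 (consecutive squares n² from n = 1).
Subsequence B: 5, -10, 20, -40, 80, -160 (a geometric progression (common ratio -2)).
Position 18 falls in subsequence B as its term 9, giving 1280.

1280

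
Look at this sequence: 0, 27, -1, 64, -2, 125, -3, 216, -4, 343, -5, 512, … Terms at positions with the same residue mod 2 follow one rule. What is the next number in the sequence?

-6

Odd-indexed and even-indexed terms follow separate rules.
Track A = 0, -1, -2, -3, -4, -5: arithmetic with common difference −1.
Track B = 27, 64, 125, 216, 343, 512: perfect cubes starting at 3³.
Term 13 comes from track A (its 7th entry): -6.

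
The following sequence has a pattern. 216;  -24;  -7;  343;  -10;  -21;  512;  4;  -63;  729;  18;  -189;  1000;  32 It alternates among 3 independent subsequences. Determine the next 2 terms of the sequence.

-567, 1331

Read the sequence 3 terms at a time; column i is its own pattern.
Track A: 216, 343, 512, 729, 1000 — consecutive cubes n³ from n = 6.
Track B: -24, -10, 4, 18, 32 — arithmetic, step +14.
Track C: -7, -21, -63, -189 — geometric with ratio 3.
Position 15 → track C, term 5 = -567.
The 16th slot belongs to track A; its 6th term is 1331.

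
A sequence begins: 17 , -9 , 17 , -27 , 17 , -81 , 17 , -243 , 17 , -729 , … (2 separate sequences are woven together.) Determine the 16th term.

-19683

Taking every 2nd term gives 2 separate tracks.
Track A = 17, 17, 17, 17, 17: always 17.
Track B = -9, -27, -81, -243, -729: geometric with ratio 3.
Term 16 comes from track B (its 8th entry): -19683.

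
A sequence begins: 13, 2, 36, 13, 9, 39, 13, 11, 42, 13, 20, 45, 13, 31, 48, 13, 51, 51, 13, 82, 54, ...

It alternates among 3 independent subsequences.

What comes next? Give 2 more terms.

Split by position mod 3 into 3 tracks.
Track A = 13, 13, 13, 13, 13, 13, 13: the constant sequence 13.
Track B = 2, 9, 11, 20, 31, 51, 82: each term equals the sum of the previous two.
Track C = 36, 39, 42, 45, 48, 51, 54: arithmetic with common difference +3.
Term 22 comes from track A (its 8th entry): 13.
Position 23 → track B, term 8 = 133.

13, 133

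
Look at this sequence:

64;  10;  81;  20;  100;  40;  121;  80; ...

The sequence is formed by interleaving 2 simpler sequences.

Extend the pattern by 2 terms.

Positions 1, 3, 5, … form one subsequence and positions 2, 4, 6, … form another.
Track A: 64, 81, 100, 121. The squares 8², 9², 10², ….
Track B: 10, 20, 40, 80. Geometric with ratio 2.
Position 9 → track A, term 5 = 144.
Position 10 falls in track B as its term 5, giving 160.

144, 160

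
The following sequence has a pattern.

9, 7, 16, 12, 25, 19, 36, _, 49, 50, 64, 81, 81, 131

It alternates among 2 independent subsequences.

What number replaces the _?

31

Split by position mod 2 into 2 tracks.
Track A is 9, 16, 25, 36, 49, 64, 81, which is consecutive squares n² from n = 3.
Track B is 7, 12, 19, ?, 50, 81, 131, which is each term equals the sum of the previous two.
Track B's pattern makes the blank 31.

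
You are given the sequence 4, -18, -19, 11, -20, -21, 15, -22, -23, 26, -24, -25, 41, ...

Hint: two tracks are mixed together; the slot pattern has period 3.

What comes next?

-26

The slot pattern repeats as ABB (period 3), so there are 2 interleaved tracks.
Stream A = 4, 11, 15, 26, 41: Fibonacci-style (each term is the sum of the two before it).
Stream B = -18, -19, -20, -21, -22, -23, -24, -25: arithmetic with common difference −1.
Position 14 falls in stream B as its term 9, giving -26.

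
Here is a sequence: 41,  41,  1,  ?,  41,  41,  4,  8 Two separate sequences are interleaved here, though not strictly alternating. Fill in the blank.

Positions follow the repeating pattern AABB; grouping by letter gives 2 tracks.
Stream A: 41, 41, 41, 41. Always 41.
Stream B: 1, ?, 4, 8. A geometric progression (common ratio 2).
The gap is stream B's term 2; the rule gives 2.

2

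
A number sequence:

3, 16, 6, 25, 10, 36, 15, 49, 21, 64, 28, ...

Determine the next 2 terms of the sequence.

Positions 1, 3, 5, … form one subsequence and positions 2, 4, 6, … form another.
Track A is 3, 6, 10, 15, 21, 28, which is triangular numbers starting at T_2.
Track B is 16, 25, 36, 49, 64, which is the squares 4², 5², 6², ….
Position 12 → track B, term 6 = 81.
Position 13 → track A, term 7 = 36.

81, 36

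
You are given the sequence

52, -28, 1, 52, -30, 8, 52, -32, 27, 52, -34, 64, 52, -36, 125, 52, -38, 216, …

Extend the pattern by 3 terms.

The terms cycle through 3 interleaved subsequences.
Stream A: 52, 52, 52, 52, 52, 52 — the constant sequence 52.
Stream B: -28, -30, -32, -34, -36, -38 — arithmetic, step −2.
Stream C: 1, 8, 27, 64, 125, 216 — the cubes 1³, 2³, 3³, ….
Position 19 falls in stream A as its term 7, giving 52.
Position 20 → stream B, term 7 = -40.
Position 21 → stream C, term 7 = 343.

52, -40, 343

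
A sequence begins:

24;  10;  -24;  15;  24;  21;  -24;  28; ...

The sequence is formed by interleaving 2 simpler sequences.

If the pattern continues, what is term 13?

24

Positions 1, 3, 5, … form one subsequence and positions 2, 4, 6, … form another.
Subsequence A is 24, -24, 24, -24, which is oscillating between 24 and -24.
Subsequence B is 10, 15, 21, 28, which is triangular numbers starting at T_4.
Position 13 → subsequence A, term 7 = 24.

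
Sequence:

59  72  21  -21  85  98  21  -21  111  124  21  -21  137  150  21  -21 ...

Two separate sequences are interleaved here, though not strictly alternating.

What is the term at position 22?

The slot pattern repeats as AABB (period 4), so there are 2 interleaved tracks.
Stream A: 59, 72, 85, 98, 111, 124, 137, 150. Adding 13 each time.
Stream B: 21, -21, 21, -21, 21, -21, 21, -21. Alternating ±21.
Term 22 comes from stream A (its 12th entry): 202.

202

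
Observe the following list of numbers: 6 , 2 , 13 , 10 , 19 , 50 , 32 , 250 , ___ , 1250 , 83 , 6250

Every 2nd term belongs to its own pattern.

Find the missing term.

51

Taking every 2nd term gives 2 separate tracks.
Stream A: 6, 13, 19, 32, ?, 83. Each term equals the sum of the previous two.
Stream B: 2, 10, 50, 250, 1250, 6250. A geometric progression (common ratio 5).
The gap is stream A's term 5; the rule gives 51.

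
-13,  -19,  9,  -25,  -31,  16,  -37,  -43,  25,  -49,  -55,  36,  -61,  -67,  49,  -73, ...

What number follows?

-79

Reading positions in blocks of 3 reveals the pattern AAB — 2 tracks woven together.
Track A: -13, -19, -25, -31, -37, -43, -49, -55, -61, -67, -73 (subtracting 6 each time).
Track B: 9, 16, 25, 36, 49 (the squares 3², 4², 5², …).
Position 17 → track A, term 12 = -79.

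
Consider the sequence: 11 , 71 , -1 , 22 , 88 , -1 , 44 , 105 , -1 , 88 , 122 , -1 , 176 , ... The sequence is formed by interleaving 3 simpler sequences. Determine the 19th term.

704

Read the sequence 3 terms at a time; column i is its own pattern.
Track A = 11, 22, 44, 88, 176: geometric with ratio 2.
Track B = 71, 88, 105, 122: arithmetic, step +17.
Track C = -1, -1, -1, -1: always -1.
Term 19 comes from track A (its 7th entry): 704.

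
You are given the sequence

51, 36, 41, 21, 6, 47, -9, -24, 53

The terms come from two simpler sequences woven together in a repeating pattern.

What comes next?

Reading positions in blocks of 3 reveals the pattern AAB — 2 tracks woven together.
Track A = 51, 36, 21, 6, -9, -24: arithmetic, step −15.
Track B = 41, 47, 53: arithmetic with common difference +6.
The 10th slot belongs to track A; its 7th term is -39.

-39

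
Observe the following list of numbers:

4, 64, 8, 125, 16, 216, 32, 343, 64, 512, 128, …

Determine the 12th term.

Taking every 2nd term gives 2 separate tracks.
Track A: 4, 8, 16, 32, 64, 128. Successive powers of 2.
Track B: 64, 125, 216, 343, 512. Consecutive cubes n³ from n = 4.
The 12th slot belongs to track B; its 6th term is 729.

729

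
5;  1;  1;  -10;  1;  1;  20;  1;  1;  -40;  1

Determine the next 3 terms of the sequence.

The slot pattern repeats as ABB (period 3), so there are 2 interleaved tracks.
Track A: 5, -10, 20, -40. Geometric with ratio -2.
Track B: 1, 1, 1, 1, 1, 1, 1. Always 1.
Term 12 comes from track B (its 8th entry): 1.
Term 13 comes from track A (its 5th entry): 80.
Term 14 comes from track B (its 9th entry): 1.

1, 80, 1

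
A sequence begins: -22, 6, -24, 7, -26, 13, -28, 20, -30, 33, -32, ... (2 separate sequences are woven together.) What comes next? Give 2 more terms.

Taking every 2nd term gives 2 separate tracks.
Subsequence A: -22, -24, -26, -28, -30, -32 — linear: a_n = -20 − 2·n.
Subsequence B: 6, 7, 13, 20, 33 — Fibonacci-style (each term is the sum of the two before it).
Position 12 → subsequence B, term 6 = 53.
Position 13 → subsequence A, term 7 = -34.

53, -34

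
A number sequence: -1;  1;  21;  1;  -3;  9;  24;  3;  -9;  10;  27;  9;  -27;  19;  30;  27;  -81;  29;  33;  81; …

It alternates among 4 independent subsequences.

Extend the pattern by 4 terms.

The terms cycle through 4 interleaved subsequences.
Subsequence A: -1, -3, -9, -27, -81 (multiplying by 3 each time).
Subsequence B: 1, 9, 10, 19, 29 (a Fibonacci-like recurrence a_n = a_{n-1} + a_{n-2}).
Subsequence C: 21, 24, 27, 30, 33 (adding 3 each time).
Subsequence D: 1, 3, 9, 27, 81 (powers 3^0, 3^1, 3^2, …).
Position 21 falls in subsequence A as its term 6, giving -243.
Position 22 falls in subsequence B as its term 6, giving 48.
Position 23 → subsequence C, term 6 = 36.
Position 24 → subsequence D, term 6 = 243.

-243, 48, 36, 243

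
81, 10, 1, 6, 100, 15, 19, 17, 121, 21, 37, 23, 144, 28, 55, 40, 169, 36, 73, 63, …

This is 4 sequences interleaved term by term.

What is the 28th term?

166

Taking every 4th term gives 4 separate tracks.
Track A = 81, 100, 121, 144, 169: perfect squares starting at 9².
Track B = 10, 15, 21, 28, 36: the triangular numbers T_4, T_5, ….
Track C = 1, 19, 37, 55, 73: linear: a_n = -17 + 18·n.
Track D = 6, 17, 23, 40, 63: Fibonacci-style (each term is the sum of the two before it).
Position 28 → track D, term 7 = 166.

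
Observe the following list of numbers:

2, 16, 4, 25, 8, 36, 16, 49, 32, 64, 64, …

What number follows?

Taking every 2nd term gives 2 separate tracks.
Subsequence A: 2, 4, 8, 16, 32, 64 — powers of 2.
Subsequence B: 16, 25, 36, 49, 64 — consecutive squares n² from n = 4.
The 12th slot belongs to subsequence B; its 6th term is 81.

81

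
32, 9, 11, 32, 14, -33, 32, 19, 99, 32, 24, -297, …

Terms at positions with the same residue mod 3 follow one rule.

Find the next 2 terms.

Taking every 3rd term gives 3 separate tracks.
Track A: 32, 32, 32, 32 — constant 32.
Track B: 9, 14, 19, 24 — arithmetic with common difference +5.
Track C: 11, -33, 99, -297 — a geometric progression (common ratio -3).
The 13th slot belongs to track A; its 5th term is 32.
Position 14 falls in track B as its term 5, giving 29.

32, 29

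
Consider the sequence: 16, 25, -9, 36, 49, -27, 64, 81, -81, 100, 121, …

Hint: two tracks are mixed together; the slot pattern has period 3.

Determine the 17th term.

225

The slot pattern repeats as AAB (period 3), so there are 2 interleaved tracks.
Stream A = 16, 25, 36, 49, 64, 81, 100, 121: consecutive squares n² from n = 4.
Stream B = -9, -27, -81: geometric, ×3 each step.
Position 17 falls in stream A as its term 12, giving 225.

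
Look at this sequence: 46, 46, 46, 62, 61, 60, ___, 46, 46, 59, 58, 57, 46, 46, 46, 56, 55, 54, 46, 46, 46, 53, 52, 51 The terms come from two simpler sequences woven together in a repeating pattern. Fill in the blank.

46

Reading positions in blocks of 6 reveals the pattern AAABBB — 2 tracks woven together.
Subsequence A: 46, 46, 46, ?, 46, 46, 46, 46, 46, 46, 46, 46 — constant 46.
Subsequence B: 62, 61, 60, 59, 58, 57, 56, 55, 54, 53, 52, 51 — arithmetic, step −1.
So the missing entry in subsequence A is 46.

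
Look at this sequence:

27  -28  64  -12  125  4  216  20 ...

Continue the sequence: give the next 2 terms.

343, 36

Odd-indexed and even-indexed terms follow separate rules.
Subsequence A: 27, 64, 125, 216. The cubes 3³, 4³, 5³, ….
Subsequence B: -28, -12, 4, 20. Linear: a_n = -44 + 16·n.
The 9th slot belongs to subsequence A; its 5th term is 343.
Position 10 → subsequence B, term 5 = 36.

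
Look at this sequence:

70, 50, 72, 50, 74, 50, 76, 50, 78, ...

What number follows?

50

Odd-indexed and even-indexed terms follow separate rules.
Stream A is 70, 72, 74, 76, 78, which is arithmetic, step +2.
Stream B is 50, 50, 50, 50, which is always 50.
Term 10 comes from stream B (its 5th entry): 50.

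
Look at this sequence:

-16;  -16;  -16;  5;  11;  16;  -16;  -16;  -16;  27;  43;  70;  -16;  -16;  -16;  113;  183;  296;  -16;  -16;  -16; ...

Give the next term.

479

The slot pattern repeats as AAABBB (period 6), so there are 2 interleaved tracks.
Track A is -16, -16, -16, -16, -16, -16, -16, -16, -16, -16, -16, -16, which is always -16.
Track B is 5, 11, 16, 27, 43, 70, 113, 183, 296, which is a Fibonacci-like recurrence a_n = a_{n-1} + a_{n-2}.
Term 22 comes from track B (its 10th entry): 479.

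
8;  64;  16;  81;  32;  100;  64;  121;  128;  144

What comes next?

Taking every 2nd term gives 2 separate tracks.
Track A is 8, 16, 32, 64, 128, which is successive powers of 2.
Track B is 64, 81, 100, 121, 144, which is consecutive squares n² from n = 8.
Term 11 comes from track A (its 6th entry): 256.

256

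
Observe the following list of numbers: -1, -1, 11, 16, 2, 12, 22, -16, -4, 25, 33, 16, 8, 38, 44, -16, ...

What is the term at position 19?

Read the sequence 4 terms at a time; column i is its own pattern.
Track A: -1, 2, -4, 8 — multiplying by -2 each time.
Track B: -1, 12, 25, 38 — arithmetic, step +13.
Track C: 11, 22, 33, 44 — arithmetic with common difference +11.
Track D: 16, -16, 16, -16 — alternating ±16.
Position 19 → track C, term 5 = 55.

55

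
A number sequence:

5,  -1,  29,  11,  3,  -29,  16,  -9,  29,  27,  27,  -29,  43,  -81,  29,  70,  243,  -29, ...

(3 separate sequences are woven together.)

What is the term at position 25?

296

Taking every 3rd term gives 3 separate tracks.
Track A = 5, 11, 16, 27, 43, 70: Fibonacci-style (each term is the sum of the two before it).
Track B = -1, 3, -9, 27, -81, 243: geometric with ratio -3.
Track C = 29, -29, 29, -29, 29, -29: oscillating between 29 and -29.
Position 25 → track A, term 9 = 296.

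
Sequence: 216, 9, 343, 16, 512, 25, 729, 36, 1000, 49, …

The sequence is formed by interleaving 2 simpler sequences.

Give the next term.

1331

The terms cycle through 2 interleaved subsequences.
Subsequence A = 216, 343, 512, 729, 1000: consecutive cubes n³ from n = 6.
Subsequence B = 9, 16, 25, 36, 49: the squares 3², 4², 5², ….
The 11th slot belongs to subsequence A; its 6th term is 1331.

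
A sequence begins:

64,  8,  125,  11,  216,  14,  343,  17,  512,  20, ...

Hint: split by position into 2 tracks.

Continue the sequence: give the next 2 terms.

Positions 1, 3, 5, … form one subsequence and positions 2, 4, 6, … form another.
Stream A: 64, 125, 216, 343, 512 — the cubes 4³, 5³, 6³, ….
Stream B: 8, 11, 14, 17, 20 — linear: a_n = 5 + 3·n.
Position 11 falls in stream A as its term 6, giving 729.
The 12th slot belongs to stream B; its 6th term is 23.

729, 23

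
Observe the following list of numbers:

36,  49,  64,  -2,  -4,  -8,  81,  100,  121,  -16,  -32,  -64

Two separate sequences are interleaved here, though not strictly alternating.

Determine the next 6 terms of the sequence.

The slot pattern repeats as AAABBB (period 6), so there are 2 interleaved tracks.
Track A: 36, 49, 64, 81, 100, 121 — the squares 6², 7², 8², ….
Track B: -2, -4, -8, -16, -32, -64 — a geometric progression (common ratio 2).
Term 13 comes from track A (its 7th entry): 144.
The 14th slot belongs to track A; its 8th term is 169.
Position 15 falls in track A as its term 9, giving 196.
Position 16 → track B, term 7 = -128.
Position 17 falls in track B as its term 8, giving -256.
Term 18 comes from track B (its 9th entry): -512.

144, 169, 196, -128, -256, -512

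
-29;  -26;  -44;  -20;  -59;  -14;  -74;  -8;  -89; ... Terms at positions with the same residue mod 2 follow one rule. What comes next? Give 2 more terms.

Taking every 2nd term gives 2 separate tracks.
Track A: -29, -44, -59, -74, -89. Arithmetic, step −15.
Track B: -26, -20, -14, -8. Arithmetic with common difference +6.
Position 10 falls in track B as its term 5, giving -2.
Position 11 → track A, term 6 = -104.

-2, -104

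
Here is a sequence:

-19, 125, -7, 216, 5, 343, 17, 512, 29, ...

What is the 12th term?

1000

Odd-indexed and even-indexed terms follow separate rules.
Stream A = -19, -7, 5, 17, 29: adding 12 each time.
Stream B = 125, 216, 343, 512: perfect cubes starting at 5³.
Position 12 → stream B, term 6 = 1000.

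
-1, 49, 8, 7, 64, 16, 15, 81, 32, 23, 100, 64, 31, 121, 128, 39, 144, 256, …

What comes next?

47

Read the sequence 3 terms at a time; column i is its own pattern.
Track A: -1, 7, 15, 23, 31, 39 (arithmetic with common difference +8).
Track B: 49, 64, 81, 100, 121, 144 (perfect squares starting at 7²).
Track C: 8, 16, 32, 64, 128, 256 (powers of 2).
Term 19 comes from track A (its 7th entry): 47.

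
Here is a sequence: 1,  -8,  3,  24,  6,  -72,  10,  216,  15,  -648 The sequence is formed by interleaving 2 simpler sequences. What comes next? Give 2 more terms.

Taking every 2nd term gives 2 separate tracks.
Stream A is 1, 3, 6, 10, 15, which is triangular numbers n(n+1)/2 for n = 1, 2, ….
Stream B is -8, 24, -72, 216, -648, which is a geometric progression (common ratio -3).
The 11th slot belongs to stream A; its 6th term is 21.
The 12th slot belongs to stream B; its 6th term is 1944.

21, 1944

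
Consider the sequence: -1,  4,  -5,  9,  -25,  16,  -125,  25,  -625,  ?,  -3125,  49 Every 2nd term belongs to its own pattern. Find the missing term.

36

Split by position mod 2 into 2 tracks.
Subsequence A = -1, -5, -25, -125, -625, -3125: a geometric progression (common ratio 5).
Subsequence B = 4, 9, 16, 25, ?, 49: consecutive squares n² from n = 2.
The gap is subsequence B's term 5; the rule gives 36.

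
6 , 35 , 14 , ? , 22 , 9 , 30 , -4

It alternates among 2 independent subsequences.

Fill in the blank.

Positions 1, 3, 5, … form one subsequence and positions 2, 4, 6, … form another.
Track A is 6, 14, 22, 30, which is linear: a_n = -2 + 8·n.
Track B is 35, ?, 9, -4, which is arithmetic with common difference −13.
So the missing entry in track B is 22.

22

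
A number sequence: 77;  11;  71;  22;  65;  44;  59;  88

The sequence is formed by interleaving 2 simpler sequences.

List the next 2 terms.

Positions 1, 3, 5, … form one subsequence and positions 2, 4, 6, … form another.
Track A: 77, 71, 65, 59 (subtracting 6 each time).
Track B: 11, 22, 44, 88 (geometric with ratio 2).
The 9th slot belongs to track A; its 5th term is 53.
Position 10 falls in track B as its term 5, giving 176.

53, 176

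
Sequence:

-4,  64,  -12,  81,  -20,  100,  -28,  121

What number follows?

-36

The terms cycle through 2 interleaved subsequences.
Stream A: -4, -12, -20, -28. Arithmetic, step −8.
Stream B: 64, 81, 100, 121. Consecutive squares n² from n = 8.
The 9th slot belongs to stream A; its 5th term is -36.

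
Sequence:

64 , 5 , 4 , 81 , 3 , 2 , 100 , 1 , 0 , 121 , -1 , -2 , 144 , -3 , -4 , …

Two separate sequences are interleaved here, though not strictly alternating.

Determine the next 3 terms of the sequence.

Reading positions in blocks of 3 reveals the pattern ABB — 2 tracks woven together.
Track A: 64, 81, 100, 121, 144 (consecutive squares n² from n = 8).
Track B: 5, 4, 3, 2, 1, 0, -1, -2, -3, -4 (arithmetic with common difference −1).
The 16th slot belongs to track A; its 6th term is 169.
The 17th slot belongs to track B; its 11th term is -5.
Position 18 falls in track B as its term 12, giving -6.

169, -5, -6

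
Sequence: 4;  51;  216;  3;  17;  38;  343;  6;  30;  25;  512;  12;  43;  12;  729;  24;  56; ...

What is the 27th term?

Split by position mod 4 into 4 tracks.
Track A = 4, 17, 30, 43, 56: arithmetic with common difference +13.
Track B = 51, 38, 25, 12: arithmetic with common difference −13.
Track C = 216, 343, 512, 729: perfect cubes starting at 6³.
Track D = 3, 6, 12, 24: a geometric progression (common ratio 2).
The 27th slot belongs to track C; its 7th term is 1728.

1728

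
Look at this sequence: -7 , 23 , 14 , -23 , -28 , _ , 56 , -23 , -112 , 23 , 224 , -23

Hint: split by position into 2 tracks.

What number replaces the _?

23

Split by position mod 2 into 2 tracks.
Track A = -7, 14, -28, 56, -112, 224: geometric, ×-2 each step.
Track B = 23, -23, ?, -23, 23, -23: oscillating between 23 and -23.
Filling track B at index 3 by its rule yields 23.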